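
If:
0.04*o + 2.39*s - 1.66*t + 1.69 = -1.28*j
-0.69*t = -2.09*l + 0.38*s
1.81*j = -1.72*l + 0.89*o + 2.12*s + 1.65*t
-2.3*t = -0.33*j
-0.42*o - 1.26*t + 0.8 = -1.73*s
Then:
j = -0.49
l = -0.11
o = 0.08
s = -0.49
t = -0.07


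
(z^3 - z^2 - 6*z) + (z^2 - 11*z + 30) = z^3 - 17*z + 30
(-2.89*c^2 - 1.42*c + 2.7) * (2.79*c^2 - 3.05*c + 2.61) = -8.0631*c^4 + 4.8527*c^3 + 4.3211*c^2 - 11.9412*c + 7.047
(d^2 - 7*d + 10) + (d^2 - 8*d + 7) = 2*d^2 - 15*d + 17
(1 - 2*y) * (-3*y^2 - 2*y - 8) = 6*y^3 + y^2 + 14*y - 8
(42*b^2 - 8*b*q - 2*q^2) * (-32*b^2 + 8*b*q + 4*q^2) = -1344*b^4 + 592*b^3*q + 168*b^2*q^2 - 48*b*q^3 - 8*q^4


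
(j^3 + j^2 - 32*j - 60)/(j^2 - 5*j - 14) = (j^2 - j - 30)/(j - 7)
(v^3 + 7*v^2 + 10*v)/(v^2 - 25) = v*(v + 2)/(v - 5)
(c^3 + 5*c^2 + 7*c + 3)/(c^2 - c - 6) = (c^3 + 5*c^2 + 7*c + 3)/(c^2 - c - 6)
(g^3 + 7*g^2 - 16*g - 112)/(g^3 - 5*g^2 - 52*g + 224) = (g + 4)/(g - 8)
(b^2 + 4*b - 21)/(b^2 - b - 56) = (b - 3)/(b - 8)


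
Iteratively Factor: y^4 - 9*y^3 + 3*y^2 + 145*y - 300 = (y - 3)*(y^3 - 6*y^2 - 15*y + 100) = (y - 3)*(y + 4)*(y^2 - 10*y + 25) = (y - 5)*(y - 3)*(y + 4)*(y - 5)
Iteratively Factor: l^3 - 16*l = (l + 4)*(l^2 - 4*l) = (l - 4)*(l + 4)*(l)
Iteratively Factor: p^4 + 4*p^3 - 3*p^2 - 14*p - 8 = (p + 1)*(p^3 + 3*p^2 - 6*p - 8) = (p + 1)*(p + 4)*(p^2 - p - 2) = (p - 2)*(p + 1)*(p + 4)*(p + 1)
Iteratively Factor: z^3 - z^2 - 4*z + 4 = (z - 2)*(z^2 + z - 2) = (z - 2)*(z + 2)*(z - 1)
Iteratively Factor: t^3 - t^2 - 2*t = (t + 1)*(t^2 - 2*t) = (t - 2)*(t + 1)*(t)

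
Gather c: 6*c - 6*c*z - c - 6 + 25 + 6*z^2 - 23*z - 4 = c*(5 - 6*z) + 6*z^2 - 23*z + 15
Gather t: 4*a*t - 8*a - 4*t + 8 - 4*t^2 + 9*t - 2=-8*a - 4*t^2 + t*(4*a + 5) + 6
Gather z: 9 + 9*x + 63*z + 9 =9*x + 63*z + 18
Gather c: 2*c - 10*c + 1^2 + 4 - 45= -8*c - 40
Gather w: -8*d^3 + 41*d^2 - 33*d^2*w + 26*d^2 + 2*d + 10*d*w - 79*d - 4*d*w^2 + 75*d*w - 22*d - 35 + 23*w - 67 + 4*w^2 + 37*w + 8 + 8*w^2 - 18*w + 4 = -8*d^3 + 67*d^2 - 99*d + w^2*(12 - 4*d) + w*(-33*d^2 + 85*d + 42) - 90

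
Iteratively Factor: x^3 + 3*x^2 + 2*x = (x + 1)*(x^2 + 2*x) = (x + 1)*(x + 2)*(x)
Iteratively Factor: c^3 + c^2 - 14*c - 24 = (c - 4)*(c^2 + 5*c + 6) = (c - 4)*(c + 3)*(c + 2)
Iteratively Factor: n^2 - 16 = (n - 4)*(n + 4)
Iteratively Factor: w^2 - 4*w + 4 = (w - 2)*(w - 2)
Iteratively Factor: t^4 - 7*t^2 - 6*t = (t + 1)*(t^3 - t^2 - 6*t) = (t - 3)*(t + 1)*(t^2 + 2*t) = t*(t - 3)*(t + 1)*(t + 2)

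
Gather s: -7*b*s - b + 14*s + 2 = -b + s*(14 - 7*b) + 2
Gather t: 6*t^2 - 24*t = 6*t^2 - 24*t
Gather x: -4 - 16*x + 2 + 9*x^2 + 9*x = 9*x^2 - 7*x - 2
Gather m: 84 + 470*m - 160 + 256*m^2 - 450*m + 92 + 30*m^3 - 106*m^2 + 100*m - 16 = 30*m^3 + 150*m^2 + 120*m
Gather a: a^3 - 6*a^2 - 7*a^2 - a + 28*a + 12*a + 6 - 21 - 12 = a^3 - 13*a^2 + 39*a - 27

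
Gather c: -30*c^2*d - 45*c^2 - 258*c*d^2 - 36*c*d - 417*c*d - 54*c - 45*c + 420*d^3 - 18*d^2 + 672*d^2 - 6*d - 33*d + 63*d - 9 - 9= c^2*(-30*d - 45) + c*(-258*d^2 - 453*d - 99) + 420*d^3 + 654*d^2 + 24*d - 18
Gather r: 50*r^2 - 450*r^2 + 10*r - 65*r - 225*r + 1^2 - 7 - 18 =-400*r^2 - 280*r - 24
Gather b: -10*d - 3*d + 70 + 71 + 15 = 156 - 13*d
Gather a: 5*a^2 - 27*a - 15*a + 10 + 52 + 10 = 5*a^2 - 42*a + 72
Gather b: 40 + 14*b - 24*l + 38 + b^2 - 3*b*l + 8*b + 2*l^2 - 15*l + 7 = b^2 + b*(22 - 3*l) + 2*l^2 - 39*l + 85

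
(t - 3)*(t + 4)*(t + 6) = t^3 + 7*t^2 - 6*t - 72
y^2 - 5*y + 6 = (y - 3)*(y - 2)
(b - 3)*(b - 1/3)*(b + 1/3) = b^3 - 3*b^2 - b/9 + 1/3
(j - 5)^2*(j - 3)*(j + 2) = j^4 - 11*j^3 + 29*j^2 + 35*j - 150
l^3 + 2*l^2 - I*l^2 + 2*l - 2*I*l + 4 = (l + 2)*(l - 2*I)*(l + I)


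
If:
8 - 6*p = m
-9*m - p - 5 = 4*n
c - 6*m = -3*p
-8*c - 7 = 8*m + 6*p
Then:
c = -251/118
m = 17/59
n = -3143/1416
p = 455/354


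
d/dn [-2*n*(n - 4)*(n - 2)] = -6*n^2 + 24*n - 16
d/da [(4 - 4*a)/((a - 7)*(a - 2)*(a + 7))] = 4*(2*a^3 - 5*a^2 + 4*a - 49)/(a^6 - 4*a^5 - 94*a^4 + 392*a^3 + 2009*a^2 - 9604*a + 9604)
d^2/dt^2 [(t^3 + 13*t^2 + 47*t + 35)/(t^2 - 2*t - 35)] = 224/(t^3 - 21*t^2 + 147*t - 343)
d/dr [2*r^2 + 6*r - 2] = 4*r + 6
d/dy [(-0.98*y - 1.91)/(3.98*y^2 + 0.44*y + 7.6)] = (3.9004*y^2 + 15.2036*y - 6.6076)/(15.8404*y^4 + 3.5024*y^3 + 60.6896*y^2 + 6.688*y + 57.76)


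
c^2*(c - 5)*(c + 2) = c^4 - 3*c^3 - 10*c^2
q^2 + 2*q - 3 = (q - 1)*(q + 3)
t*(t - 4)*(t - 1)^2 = t^4 - 6*t^3 + 9*t^2 - 4*t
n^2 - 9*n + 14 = (n - 7)*(n - 2)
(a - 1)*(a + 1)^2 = a^3 + a^2 - a - 1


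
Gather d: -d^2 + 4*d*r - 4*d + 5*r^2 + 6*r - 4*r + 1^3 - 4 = -d^2 + d*(4*r - 4) + 5*r^2 + 2*r - 3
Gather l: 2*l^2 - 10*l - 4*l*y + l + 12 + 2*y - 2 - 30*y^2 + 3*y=2*l^2 + l*(-4*y - 9) - 30*y^2 + 5*y + 10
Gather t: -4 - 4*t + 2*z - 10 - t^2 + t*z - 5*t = -t^2 + t*(z - 9) + 2*z - 14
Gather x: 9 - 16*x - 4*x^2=-4*x^2 - 16*x + 9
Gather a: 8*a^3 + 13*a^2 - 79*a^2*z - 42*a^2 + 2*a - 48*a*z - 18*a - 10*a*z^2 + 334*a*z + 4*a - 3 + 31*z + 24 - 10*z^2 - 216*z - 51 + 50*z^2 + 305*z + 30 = 8*a^3 + a^2*(-79*z - 29) + a*(-10*z^2 + 286*z - 12) + 40*z^2 + 120*z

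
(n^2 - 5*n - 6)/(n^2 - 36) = (n + 1)/(n + 6)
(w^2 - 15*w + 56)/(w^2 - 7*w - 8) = (w - 7)/(w + 1)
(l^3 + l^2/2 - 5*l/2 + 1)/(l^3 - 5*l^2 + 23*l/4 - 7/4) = 2*(l + 2)/(2*l - 7)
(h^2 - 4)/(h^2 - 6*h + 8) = (h + 2)/(h - 4)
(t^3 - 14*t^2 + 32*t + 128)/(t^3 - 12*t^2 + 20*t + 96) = (t - 8)/(t - 6)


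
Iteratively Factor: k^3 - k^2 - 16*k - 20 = (k + 2)*(k^2 - 3*k - 10) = (k + 2)^2*(k - 5)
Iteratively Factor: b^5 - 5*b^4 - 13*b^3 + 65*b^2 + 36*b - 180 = (b - 3)*(b^4 - 2*b^3 - 19*b^2 + 8*b + 60) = (b - 3)*(b + 3)*(b^3 - 5*b^2 - 4*b + 20) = (b - 3)*(b + 2)*(b + 3)*(b^2 - 7*b + 10) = (b - 5)*(b - 3)*(b + 2)*(b + 3)*(b - 2)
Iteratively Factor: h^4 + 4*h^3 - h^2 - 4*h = (h - 1)*(h^3 + 5*h^2 + 4*h) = h*(h - 1)*(h^2 + 5*h + 4) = h*(h - 1)*(h + 4)*(h + 1)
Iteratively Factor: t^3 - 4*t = (t + 2)*(t^2 - 2*t) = (t - 2)*(t + 2)*(t)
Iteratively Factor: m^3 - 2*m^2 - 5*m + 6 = (m - 3)*(m^2 + m - 2) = (m - 3)*(m + 2)*(m - 1)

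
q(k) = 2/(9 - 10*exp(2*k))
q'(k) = 40*exp(2*k)/(9 - 10*exp(2*k))^2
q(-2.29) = 0.22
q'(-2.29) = 0.01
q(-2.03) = 0.23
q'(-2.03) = 0.01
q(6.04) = -0.00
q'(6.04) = 0.00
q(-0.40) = 0.44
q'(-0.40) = 0.88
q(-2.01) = 0.23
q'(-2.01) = 0.01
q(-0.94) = 0.27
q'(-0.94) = 0.11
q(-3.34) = 0.22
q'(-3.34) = 0.00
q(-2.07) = 0.23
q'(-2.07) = 0.01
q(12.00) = 0.00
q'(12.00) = 0.00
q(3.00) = 0.00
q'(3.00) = 0.00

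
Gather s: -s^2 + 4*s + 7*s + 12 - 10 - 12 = -s^2 + 11*s - 10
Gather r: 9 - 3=6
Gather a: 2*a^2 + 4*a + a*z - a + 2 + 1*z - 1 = 2*a^2 + a*(z + 3) + z + 1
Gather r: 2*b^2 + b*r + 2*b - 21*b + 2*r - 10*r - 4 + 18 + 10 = 2*b^2 - 19*b + r*(b - 8) + 24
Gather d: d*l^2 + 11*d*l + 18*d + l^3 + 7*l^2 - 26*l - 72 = d*(l^2 + 11*l + 18) + l^3 + 7*l^2 - 26*l - 72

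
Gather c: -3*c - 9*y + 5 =-3*c - 9*y + 5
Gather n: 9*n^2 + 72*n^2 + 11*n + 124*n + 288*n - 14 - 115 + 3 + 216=81*n^2 + 423*n + 90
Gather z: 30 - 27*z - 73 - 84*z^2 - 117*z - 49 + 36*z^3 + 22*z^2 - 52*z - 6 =36*z^3 - 62*z^2 - 196*z - 98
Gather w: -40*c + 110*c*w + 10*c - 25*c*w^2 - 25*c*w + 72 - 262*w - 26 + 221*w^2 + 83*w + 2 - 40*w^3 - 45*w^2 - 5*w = -30*c - 40*w^3 + w^2*(176 - 25*c) + w*(85*c - 184) + 48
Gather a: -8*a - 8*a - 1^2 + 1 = -16*a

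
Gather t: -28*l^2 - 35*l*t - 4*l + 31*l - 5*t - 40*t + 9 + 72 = -28*l^2 + 27*l + t*(-35*l - 45) + 81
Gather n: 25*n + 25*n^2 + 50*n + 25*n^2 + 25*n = 50*n^2 + 100*n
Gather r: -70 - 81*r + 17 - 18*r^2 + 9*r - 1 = -18*r^2 - 72*r - 54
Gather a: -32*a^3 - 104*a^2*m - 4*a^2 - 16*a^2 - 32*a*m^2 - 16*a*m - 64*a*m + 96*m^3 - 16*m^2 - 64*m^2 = -32*a^3 + a^2*(-104*m - 20) + a*(-32*m^2 - 80*m) + 96*m^3 - 80*m^2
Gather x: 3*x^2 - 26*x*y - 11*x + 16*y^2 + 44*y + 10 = 3*x^2 + x*(-26*y - 11) + 16*y^2 + 44*y + 10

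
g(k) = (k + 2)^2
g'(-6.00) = -8.00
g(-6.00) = 16.00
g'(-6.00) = -8.00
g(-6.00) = 16.00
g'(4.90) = 13.80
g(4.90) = 47.61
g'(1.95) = 7.90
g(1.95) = 15.60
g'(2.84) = 9.68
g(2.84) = 23.43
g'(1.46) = 6.92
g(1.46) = 11.97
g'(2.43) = 8.86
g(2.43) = 19.62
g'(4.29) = 12.58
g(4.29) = 39.56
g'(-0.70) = 2.60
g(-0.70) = 1.69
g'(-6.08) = -8.16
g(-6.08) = 16.65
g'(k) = 2*k + 4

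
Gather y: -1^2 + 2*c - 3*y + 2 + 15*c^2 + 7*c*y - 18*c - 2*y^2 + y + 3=15*c^2 - 16*c - 2*y^2 + y*(7*c - 2) + 4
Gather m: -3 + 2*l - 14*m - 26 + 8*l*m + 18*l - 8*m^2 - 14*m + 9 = 20*l - 8*m^2 + m*(8*l - 28) - 20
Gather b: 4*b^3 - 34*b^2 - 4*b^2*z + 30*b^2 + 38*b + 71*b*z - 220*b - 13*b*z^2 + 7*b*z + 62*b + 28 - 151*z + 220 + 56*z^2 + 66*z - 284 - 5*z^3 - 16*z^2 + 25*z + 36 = 4*b^3 + b^2*(-4*z - 4) + b*(-13*z^2 + 78*z - 120) - 5*z^3 + 40*z^2 - 60*z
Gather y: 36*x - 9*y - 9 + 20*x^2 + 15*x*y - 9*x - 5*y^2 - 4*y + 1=20*x^2 + 27*x - 5*y^2 + y*(15*x - 13) - 8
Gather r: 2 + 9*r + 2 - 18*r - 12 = -9*r - 8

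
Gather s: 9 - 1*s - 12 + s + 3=0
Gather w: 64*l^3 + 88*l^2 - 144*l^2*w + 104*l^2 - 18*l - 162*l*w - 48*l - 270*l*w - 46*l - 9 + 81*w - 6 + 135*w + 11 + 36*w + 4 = 64*l^3 + 192*l^2 - 112*l + w*(-144*l^2 - 432*l + 252)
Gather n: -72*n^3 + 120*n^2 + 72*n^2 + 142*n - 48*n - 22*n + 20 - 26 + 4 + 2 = -72*n^3 + 192*n^2 + 72*n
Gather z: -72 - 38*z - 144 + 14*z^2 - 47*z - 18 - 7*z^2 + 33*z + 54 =7*z^2 - 52*z - 180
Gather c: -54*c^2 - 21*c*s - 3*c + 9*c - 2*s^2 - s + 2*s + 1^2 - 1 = -54*c^2 + c*(6 - 21*s) - 2*s^2 + s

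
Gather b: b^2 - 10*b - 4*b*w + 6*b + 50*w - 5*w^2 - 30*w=b^2 + b*(-4*w - 4) - 5*w^2 + 20*w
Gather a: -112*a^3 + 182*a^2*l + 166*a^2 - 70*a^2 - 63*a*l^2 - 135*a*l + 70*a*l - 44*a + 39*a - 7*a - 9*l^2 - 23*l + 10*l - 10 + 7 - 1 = -112*a^3 + a^2*(182*l + 96) + a*(-63*l^2 - 65*l - 12) - 9*l^2 - 13*l - 4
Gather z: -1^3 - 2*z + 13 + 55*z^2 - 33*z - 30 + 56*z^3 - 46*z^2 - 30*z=56*z^3 + 9*z^2 - 65*z - 18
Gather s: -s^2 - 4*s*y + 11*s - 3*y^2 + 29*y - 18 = -s^2 + s*(11 - 4*y) - 3*y^2 + 29*y - 18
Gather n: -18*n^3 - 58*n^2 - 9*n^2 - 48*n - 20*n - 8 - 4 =-18*n^3 - 67*n^2 - 68*n - 12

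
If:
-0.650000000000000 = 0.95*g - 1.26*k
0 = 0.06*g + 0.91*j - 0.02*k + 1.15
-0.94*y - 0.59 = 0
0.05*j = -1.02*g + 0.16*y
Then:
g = -0.04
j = -1.25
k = 0.49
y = -0.63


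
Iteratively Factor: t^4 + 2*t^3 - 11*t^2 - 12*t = (t)*(t^3 + 2*t^2 - 11*t - 12) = t*(t + 4)*(t^2 - 2*t - 3) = t*(t + 1)*(t + 4)*(t - 3)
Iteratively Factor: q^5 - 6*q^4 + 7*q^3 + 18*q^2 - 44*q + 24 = (q - 1)*(q^4 - 5*q^3 + 2*q^2 + 20*q - 24) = (q - 3)*(q - 1)*(q^3 - 2*q^2 - 4*q + 8) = (q - 3)*(q - 2)*(q - 1)*(q^2 - 4) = (q - 3)*(q - 2)^2*(q - 1)*(q + 2)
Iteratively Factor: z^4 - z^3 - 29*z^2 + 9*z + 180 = (z - 5)*(z^3 + 4*z^2 - 9*z - 36) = (z - 5)*(z + 4)*(z^2 - 9) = (z - 5)*(z - 3)*(z + 4)*(z + 3)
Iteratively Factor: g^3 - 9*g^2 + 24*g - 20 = (g - 2)*(g^2 - 7*g + 10) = (g - 2)^2*(g - 5)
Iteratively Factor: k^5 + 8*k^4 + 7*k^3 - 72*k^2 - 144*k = (k + 4)*(k^4 + 4*k^3 - 9*k^2 - 36*k) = (k + 3)*(k + 4)*(k^3 + k^2 - 12*k) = (k - 3)*(k + 3)*(k + 4)*(k^2 + 4*k) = (k - 3)*(k + 3)*(k + 4)^2*(k)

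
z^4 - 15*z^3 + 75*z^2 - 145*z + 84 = (z - 7)*(z - 4)*(z - 3)*(z - 1)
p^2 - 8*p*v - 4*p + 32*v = (p - 4)*(p - 8*v)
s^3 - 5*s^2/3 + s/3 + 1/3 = (s - 1)^2*(s + 1/3)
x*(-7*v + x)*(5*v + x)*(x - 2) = -35*v^2*x^2 + 70*v^2*x - 2*v*x^3 + 4*v*x^2 + x^4 - 2*x^3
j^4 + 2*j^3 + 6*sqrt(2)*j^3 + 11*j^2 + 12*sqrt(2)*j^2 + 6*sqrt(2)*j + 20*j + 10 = (j + 1)^2*(j + sqrt(2))*(j + 5*sqrt(2))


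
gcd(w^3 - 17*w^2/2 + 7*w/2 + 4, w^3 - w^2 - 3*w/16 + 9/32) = w + 1/2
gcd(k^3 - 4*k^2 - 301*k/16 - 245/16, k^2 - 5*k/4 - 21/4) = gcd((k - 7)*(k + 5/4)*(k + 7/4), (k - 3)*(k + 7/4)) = k + 7/4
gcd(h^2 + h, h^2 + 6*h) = h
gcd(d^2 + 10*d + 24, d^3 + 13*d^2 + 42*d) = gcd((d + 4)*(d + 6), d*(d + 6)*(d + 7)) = d + 6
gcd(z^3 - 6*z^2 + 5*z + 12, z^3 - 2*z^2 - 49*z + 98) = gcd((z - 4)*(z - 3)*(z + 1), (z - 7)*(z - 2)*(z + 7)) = 1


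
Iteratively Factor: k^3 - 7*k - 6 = (k + 1)*(k^2 - k - 6) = (k - 3)*(k + 1)*(k + 2)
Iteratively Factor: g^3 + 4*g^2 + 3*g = (g + 3)*(g^2 + g) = (g + 1)*(g + 3)*(g)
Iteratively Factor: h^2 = (h)*(h)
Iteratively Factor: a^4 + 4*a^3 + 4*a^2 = (a + 2)*(a^3 + 2*a^2) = a*(a + 2)*(a^2 + 2*a) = a^2*(a + 2)*(a + 2)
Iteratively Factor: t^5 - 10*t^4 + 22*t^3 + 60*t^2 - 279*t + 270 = (t - 3)*(t^4 - 7*t^3 + t^2 + 63*t - 90) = (t - 3)*(t - 2)*(t^3 - 5*t^2 - 9*t + 45) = (t - 5)*(t - 3)*(t - 2)*(t^2 - 9) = (t - 5)*(t - 3)*(t - 2)*(t + 3)*(t - 3)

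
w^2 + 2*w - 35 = (w - 5)*(w + 7)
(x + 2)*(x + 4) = x^2 + 6*x + 8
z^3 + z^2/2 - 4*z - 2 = (z - 2)*(z + 1/2)*(z + 2)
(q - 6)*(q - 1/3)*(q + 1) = q^3 - 16*q^2/3 - 13*q/3 + 2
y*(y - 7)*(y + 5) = y^3 - 2*y^2 - 35*y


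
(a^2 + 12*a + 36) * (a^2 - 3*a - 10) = a^4 + 9*a^3 - 10*a^2 - 228*a - 360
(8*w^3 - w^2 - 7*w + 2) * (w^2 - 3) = 8*w^5 - w^4 - 31*w^3 + 5*w^2 + 21*w - 6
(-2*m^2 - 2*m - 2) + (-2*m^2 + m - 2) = -4*m^2 - m - 4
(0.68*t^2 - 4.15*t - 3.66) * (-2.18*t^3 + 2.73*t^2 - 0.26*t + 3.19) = -1.4824*t^5 + 10.9034*t^4 - 3.5275*t^3 - 6.7436*t^2 - 12.2869*t - 11.6754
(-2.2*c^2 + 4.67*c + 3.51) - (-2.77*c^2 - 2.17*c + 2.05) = 0.57*c^2 + 6.84*c + 1.46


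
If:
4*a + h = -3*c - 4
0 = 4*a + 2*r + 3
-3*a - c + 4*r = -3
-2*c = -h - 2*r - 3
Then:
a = -11/47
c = -20/47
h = -84/47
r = -97/94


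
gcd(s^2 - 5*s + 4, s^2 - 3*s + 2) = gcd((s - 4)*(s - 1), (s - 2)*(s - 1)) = s - 1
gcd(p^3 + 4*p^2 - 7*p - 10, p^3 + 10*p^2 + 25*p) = p + 5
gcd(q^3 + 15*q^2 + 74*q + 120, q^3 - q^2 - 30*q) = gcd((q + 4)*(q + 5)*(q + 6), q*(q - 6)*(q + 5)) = q + 5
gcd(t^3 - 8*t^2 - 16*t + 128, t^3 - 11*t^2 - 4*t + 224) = t^2 - 4*t - 32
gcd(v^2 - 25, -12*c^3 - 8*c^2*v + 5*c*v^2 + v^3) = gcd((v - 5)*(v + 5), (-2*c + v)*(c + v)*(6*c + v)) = 1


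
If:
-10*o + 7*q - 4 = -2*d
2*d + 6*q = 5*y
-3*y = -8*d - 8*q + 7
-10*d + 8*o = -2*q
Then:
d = 489/1108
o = 719/2216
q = 1007/1108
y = 351/277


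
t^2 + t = t*(t + 1)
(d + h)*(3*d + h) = 3*d^2 + 4*d*h + h^2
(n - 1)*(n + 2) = n^2 + n - 2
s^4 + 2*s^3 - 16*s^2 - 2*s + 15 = (s - 3)*(s - 1)*(s + 1)*(s + 5)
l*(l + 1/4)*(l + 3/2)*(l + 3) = l^4 + 19*l^3/4 + 45*l^2/8 + 9*l/8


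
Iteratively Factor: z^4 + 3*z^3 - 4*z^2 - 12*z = (z - 2)*(z^3 + 5*z^2 + 6*z) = z*(z - 2)*(z^2 + 5*z + 6) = z*(z - 2)*(z + 3)*(z + 2)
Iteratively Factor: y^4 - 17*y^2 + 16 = (y + 4)*(y^3 - 4*y^2 - y + 4) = (y + 1)*(y + 4)*(y^2 - 5*y + 4) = (y - 4)*(y + 1)*(y + 4)*(y - 1)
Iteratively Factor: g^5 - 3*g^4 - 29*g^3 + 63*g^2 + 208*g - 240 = (g + 4)*(g^4 - 7*g^3 - g^2 + 67*g - 60) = (g - 1)*(g + 4)*(g^3 - 6*g^2 - 7*g + 60) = (g - 4)*(g - 1)*(g + 4)*(g^2 - 2*g - 15) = (g - 5)*(g - 4)*(g - 1)*(g + 4)*(g + 3)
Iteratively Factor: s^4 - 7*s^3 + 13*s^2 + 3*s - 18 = (s + 1)*(s^3 - 8*s^2 + 21*s - 18) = (s - 3)*(s + 1)*(s^2 - 5*s + 6) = (s - 3)*(s - 2)*(s + 1)*(s - 3)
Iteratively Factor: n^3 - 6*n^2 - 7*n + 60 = (n - 5)*(n^2 - n - 12) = (n - 5)*(n + 3)*(n - 4)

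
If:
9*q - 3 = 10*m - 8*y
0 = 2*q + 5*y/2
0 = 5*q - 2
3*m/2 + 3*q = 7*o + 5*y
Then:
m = -49/250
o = 179/500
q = 2/5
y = -8/25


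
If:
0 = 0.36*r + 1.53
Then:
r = -4.25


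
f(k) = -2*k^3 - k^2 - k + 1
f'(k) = -6*k^2 - 2*k - 1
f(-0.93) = 2.67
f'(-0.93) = -4.33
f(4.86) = -257.06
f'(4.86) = -152.44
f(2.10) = -24.03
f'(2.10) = -31.66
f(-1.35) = 5.45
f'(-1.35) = -9.24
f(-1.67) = 9.20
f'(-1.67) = -14.39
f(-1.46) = 6.55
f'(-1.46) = -10.87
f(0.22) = 0.71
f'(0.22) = -1.73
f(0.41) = 0.28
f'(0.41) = -2.83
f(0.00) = 1.00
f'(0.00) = -1.00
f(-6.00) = 403.00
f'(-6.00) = -205.00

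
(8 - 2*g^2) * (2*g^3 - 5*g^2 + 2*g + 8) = -4*g^5 + 10*g^4 + 12*g^3 - 56*g^2 + 16*g + 64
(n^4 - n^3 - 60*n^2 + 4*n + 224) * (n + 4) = n^5 + 3*n^4 - 64*n^3 - 236*n^2 + 240*n + 896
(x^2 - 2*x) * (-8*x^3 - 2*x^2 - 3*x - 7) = -8*x^5 + 14*x^4 + x^3 - x^2 + 14*x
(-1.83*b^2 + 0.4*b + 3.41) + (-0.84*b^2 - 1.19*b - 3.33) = -2.67*b^2 - 0.79*b + 0.0800000000000001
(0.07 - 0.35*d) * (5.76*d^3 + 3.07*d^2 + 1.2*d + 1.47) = -2.016*d^4 - 0.6713*d^3 - 0.2051*d^2 - 0.4305*d + 0.1029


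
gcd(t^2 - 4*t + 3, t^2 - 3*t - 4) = 1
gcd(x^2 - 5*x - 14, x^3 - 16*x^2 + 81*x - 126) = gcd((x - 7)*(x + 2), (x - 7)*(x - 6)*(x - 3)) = x - 7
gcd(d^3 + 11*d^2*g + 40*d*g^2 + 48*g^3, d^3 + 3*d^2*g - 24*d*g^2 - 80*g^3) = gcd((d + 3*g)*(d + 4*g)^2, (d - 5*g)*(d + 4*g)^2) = d^2 + 8*d*g + 16*g^2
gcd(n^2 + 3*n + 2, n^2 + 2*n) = n + 2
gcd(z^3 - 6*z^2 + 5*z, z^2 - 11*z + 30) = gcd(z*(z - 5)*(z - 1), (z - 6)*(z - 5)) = z - 5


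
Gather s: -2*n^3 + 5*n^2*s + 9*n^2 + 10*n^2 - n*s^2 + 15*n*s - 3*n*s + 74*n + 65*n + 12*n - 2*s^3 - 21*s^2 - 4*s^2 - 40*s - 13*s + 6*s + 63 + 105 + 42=-2*n^3 + 19*n^2 + 151*n - 2*s^3 + s^2*(-n - 25) + s*(5*n^2 + 12*n - 47) + 210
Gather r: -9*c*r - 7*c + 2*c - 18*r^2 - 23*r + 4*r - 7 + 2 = -5*c - 18*r^2 + r*(-9*c - 19) - 5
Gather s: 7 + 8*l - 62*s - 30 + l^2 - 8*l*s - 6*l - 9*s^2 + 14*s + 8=l^2 + 2*l - 9*s^2 + s*(-8*l - 48) - 15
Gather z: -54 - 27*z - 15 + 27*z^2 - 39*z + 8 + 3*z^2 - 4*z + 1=30*z^2 - 70*z - 60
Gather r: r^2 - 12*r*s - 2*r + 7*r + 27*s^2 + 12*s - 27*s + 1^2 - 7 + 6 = r^2 + r*(5 - 12*s) + 27*s^2 - 15*s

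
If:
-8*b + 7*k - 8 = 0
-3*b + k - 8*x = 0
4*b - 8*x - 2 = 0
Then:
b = 22/41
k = 72/41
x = 3/164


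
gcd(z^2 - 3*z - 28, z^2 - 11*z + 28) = z - 7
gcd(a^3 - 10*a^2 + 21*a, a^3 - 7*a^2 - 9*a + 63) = a^2 - 10*a + 21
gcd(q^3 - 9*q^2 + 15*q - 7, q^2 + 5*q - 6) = q - 1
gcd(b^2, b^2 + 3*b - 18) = 1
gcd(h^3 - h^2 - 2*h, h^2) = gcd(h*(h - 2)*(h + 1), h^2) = h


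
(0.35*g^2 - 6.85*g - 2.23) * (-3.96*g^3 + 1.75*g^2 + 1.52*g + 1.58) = -1.386*g^5 + 27.7385*g^4 - 2.6247*g^3 - 13.7615*g^2 - 14.2126*g - 3.5234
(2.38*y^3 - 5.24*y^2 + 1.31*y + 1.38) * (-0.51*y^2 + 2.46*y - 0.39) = -1.2138*y^5 + 8.5272*y^4 - 14.4867*y^3 + 4.5624*y^2 + 2.8839*y - 0.5382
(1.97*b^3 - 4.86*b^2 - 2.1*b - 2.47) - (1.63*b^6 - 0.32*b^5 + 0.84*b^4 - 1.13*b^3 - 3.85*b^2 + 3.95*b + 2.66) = -1.63*b^6 + 0.32*b^5 - 0.84*b^4 + 3.1*b^3 - 1.01*b^2 - 6.05*b - 5.13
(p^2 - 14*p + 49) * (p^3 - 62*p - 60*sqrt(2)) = p^5 - 14*p^4 - 13*p^3 - 60*sqrt(2)*p^2 + 868*p^2 - 3038*p + 840*sqrt(2)*p - 2940*sqrt(2)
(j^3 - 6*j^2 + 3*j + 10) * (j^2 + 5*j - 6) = j^5 - j^4 - 33*j^3 + 61*j^2 + 32*j - 60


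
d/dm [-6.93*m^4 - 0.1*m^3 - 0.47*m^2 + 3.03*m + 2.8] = -27.72*m^3 - 0.3*m^2 - 0.94*m + 3.03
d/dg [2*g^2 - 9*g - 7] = 4*g - 9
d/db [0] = 0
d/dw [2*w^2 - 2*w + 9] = 4*w - 2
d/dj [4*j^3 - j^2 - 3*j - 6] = 12*j^2 - 2*j - 3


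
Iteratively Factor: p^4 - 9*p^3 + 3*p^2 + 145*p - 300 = (p - 5)*(p^3 - 4*p^2 - 17*p + 60) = (p - 5)*(p + 4)*(p^2 - 8*p + 15) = (p - 5)*(p - 3)*(p + 4)*(p - 5)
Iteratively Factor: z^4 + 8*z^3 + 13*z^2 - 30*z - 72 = (z - 2)*(z^3 + 10*z^2 + 33*z + 36) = (z - 2)*(z + 4)*(z^2 + 6*z + 9) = (z - 2)*(z + 3)*(z + 4)*(z + 3)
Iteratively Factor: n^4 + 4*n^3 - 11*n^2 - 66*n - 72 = (n + 3)*(n^3 + n^2 - 14*n - 24) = (n + 3)^2*(n^2 - 2*n - 8) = (n - 4)*(n + 3)^2*(n + 2)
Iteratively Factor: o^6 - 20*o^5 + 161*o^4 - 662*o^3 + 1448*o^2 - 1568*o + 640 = (o - 2)*(o^5 - 18*o^4 + 125*o^3 - 412*o^2 + 624*o - 320) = (o - 2)*(o - 1)*(o^4 - 17*o^3 + 108*o^2 - 304*o + 320) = (o - 5)*(o - 2)*(o - 1)*(o^3 - 12*o^2 + 48*o - 64) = (o - 5)*(o - 4)*(o - 2)*(o - 1)*(o^2 - 8*o + 16) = (o - 5)*(o - 4)^2*(o - 2)*(o - 1)*(o - 4)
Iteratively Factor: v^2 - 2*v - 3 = (v + 1)*(v - 3)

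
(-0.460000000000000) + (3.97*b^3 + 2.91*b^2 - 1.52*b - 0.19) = 3.97*b^3 + 2.91*b^2 - 1.52*b - 0.65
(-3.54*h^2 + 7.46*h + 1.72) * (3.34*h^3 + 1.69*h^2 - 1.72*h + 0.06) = -11.8236*h^5 + 18.9338*h^4 + 24.441*h^3 - 10.1368*h^2 - 2.5108*h + 0.1032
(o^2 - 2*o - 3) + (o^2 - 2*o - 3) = 2*o^2 - 4*o - 6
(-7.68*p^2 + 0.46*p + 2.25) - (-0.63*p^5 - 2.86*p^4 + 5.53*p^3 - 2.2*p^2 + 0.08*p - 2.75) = 0.63*p^5 + 2.86*p^4 - 5.53*p^3 - 5.48*p^2 + 0.38*p + 5.0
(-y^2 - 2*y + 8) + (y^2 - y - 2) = 6 - 3*y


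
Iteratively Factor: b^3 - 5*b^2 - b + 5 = (b - 5)*(b^2 - 1) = (b - 5)*(b - 1)*(b + 1)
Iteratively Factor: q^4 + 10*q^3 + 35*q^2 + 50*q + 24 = (q + 1)*(q^3 + 9*q^2 + 26*q + 24) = (q + 1)*(q + 4)*(q^2 + 5*q + 6) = (q + 1)*(q + 2)*(q + 4)*(q + 3)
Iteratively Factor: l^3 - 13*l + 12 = (l + 4)*(l^2 - 4*l + 3) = (l - 1)*(l + 4)*(l - 3)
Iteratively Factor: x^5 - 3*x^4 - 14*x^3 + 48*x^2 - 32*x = (x - 1)*(x^4 - 2*x^3 - 16*x^2 + 32*x) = (x - 2)*(x - 1)*(x^3 - 16*x) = x*(x - 2)*(x - 1)*(x^2 - 16) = x*(x - 4)*(x - 2)*(x - 1)*(x + 4)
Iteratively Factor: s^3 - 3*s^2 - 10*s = (s)*(s^2 - 3*s - 10) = s*(s - 5)*(s + 2)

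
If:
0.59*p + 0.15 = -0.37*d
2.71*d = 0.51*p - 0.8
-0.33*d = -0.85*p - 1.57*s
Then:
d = -0.31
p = -0.06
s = -0.03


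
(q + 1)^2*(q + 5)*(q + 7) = q^4 + 14*q^3 + 60*q^2 + 82*q + 35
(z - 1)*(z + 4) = z^2 + 3*z - 4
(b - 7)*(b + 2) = b^2 - 5*b - 14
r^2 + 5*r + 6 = (r + 2)*(r + 3)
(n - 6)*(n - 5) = n^2 - 11*n + 30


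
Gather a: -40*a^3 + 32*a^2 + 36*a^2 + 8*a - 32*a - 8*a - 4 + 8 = -40*a^3 + 68*a^2 - 32*a + 4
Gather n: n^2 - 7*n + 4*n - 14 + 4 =n^2 - 3*n - 10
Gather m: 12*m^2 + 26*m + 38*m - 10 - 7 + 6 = 12*m^2 + 64*m - 11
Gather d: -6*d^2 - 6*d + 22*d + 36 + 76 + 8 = -6*d^2 + 16*d + 120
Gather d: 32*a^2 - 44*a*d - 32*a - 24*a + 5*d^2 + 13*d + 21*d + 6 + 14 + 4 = 32*a^2 - 56*a + 5*d^2 + d*(34 - 44*a) + 24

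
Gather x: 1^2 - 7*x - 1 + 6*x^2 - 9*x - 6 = 6*x^2 - 16*x - 6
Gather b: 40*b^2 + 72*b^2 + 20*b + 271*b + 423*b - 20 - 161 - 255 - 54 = 112*b^2 + 714*b - 490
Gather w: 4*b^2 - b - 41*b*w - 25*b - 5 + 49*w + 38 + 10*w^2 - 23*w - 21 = 4*b^2 - 26*b + 10*w^2 + w*(26 - 41*b) + 12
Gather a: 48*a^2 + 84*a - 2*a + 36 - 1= 48*a^2 + 82*a + 35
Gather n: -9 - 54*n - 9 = -54*n - 18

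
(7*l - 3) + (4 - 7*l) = 1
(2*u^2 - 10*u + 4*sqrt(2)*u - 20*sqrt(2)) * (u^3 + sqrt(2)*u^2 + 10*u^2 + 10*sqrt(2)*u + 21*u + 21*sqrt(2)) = 2*u^5 + 6*sqrt(2)*u^4 + 10*u^4 - 50*u^3 + 30*sqrt(2)*u^3 - 174*sqrt(2)*u^2 - 170*u^2 - 630*sqrt(2)*u - 232*u - 840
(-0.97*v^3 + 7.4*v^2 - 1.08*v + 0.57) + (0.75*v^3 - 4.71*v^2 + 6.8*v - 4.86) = -0.22*v^3 + 2.69*v^2 + 5.72*v - 4.29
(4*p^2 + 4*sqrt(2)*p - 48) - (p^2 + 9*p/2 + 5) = 3*p^2 - 9*p/2 + 4*sqrt(2)*p - 53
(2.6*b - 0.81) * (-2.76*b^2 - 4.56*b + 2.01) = -7.176*b^3 - 9.6204*b^2 + 8.9196*b - 1.6281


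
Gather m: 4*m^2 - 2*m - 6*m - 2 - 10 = 4*m^2 - 8*m - 12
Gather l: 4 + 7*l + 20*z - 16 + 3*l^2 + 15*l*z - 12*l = 3*l^2 + l*(15*z - 5) + 20*z - 12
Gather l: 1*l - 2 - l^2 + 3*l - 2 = -l^2 + 4*l - 4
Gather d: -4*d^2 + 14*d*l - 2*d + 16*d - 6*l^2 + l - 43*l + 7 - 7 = -4*d^2 + d*(14*l + 14) - 6*l^2 - 42*l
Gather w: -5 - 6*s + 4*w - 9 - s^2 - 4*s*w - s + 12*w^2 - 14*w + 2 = -s^2 - 7*s + 12*w^2 + w*(-4*s - 10) - 12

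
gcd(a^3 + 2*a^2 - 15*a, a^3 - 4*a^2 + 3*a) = a^2 - 3*a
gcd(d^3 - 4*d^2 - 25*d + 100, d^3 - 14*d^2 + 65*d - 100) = d^2 - 9*d + 20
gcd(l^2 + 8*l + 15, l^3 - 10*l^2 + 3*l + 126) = l + 3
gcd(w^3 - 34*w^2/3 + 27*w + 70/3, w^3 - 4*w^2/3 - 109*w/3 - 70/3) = w^2 - 19*w/3 - 14/3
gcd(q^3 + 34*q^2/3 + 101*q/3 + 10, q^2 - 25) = q + 5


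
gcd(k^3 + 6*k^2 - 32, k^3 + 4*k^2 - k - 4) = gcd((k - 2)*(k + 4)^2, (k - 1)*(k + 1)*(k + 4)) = k + 4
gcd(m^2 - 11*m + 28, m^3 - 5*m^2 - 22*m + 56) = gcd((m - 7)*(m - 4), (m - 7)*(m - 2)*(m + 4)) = m - 7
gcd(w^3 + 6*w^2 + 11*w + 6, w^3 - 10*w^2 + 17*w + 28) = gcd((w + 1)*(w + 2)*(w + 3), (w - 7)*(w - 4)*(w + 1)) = w + 1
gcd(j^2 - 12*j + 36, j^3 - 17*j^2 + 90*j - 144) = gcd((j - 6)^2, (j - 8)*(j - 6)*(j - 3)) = j - 6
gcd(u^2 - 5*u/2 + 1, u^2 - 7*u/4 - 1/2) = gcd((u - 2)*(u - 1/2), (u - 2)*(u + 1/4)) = u - 2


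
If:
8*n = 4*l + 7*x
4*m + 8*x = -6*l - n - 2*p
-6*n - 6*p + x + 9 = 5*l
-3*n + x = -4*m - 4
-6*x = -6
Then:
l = -97/64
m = -595/512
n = 15/128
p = 45/16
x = 1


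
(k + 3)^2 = k^2 + 6*k + 9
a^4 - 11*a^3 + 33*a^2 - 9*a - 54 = (a - 6)*(a - 3)^2*(a + 1)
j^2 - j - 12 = (j - 4)*(j + 3)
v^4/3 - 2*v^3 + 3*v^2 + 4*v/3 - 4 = (v/3 + 1/3)*(v - 3)*(v - 2)^2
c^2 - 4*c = c*(c - 4)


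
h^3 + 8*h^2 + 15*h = h*(h + 3)*(h + 5)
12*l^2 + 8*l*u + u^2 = (2*l + u)*(6*l + u)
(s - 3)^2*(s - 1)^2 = s^4 - 8*s^3 + 22*s^2 - 24*s + 9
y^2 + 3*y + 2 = (y + 1)*(y + 2)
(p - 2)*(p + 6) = p^2 + 4*p - 12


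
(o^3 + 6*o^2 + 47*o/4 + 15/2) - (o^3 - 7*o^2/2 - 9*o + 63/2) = 19*o^2/2 + 83*o/4 - 24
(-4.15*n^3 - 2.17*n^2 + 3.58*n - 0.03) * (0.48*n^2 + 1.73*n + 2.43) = -1.992*n^5 - 8.2211*n^4 - 12.1202*n^3 + 0.9059*n^2 + 8.6475*n - 0.0729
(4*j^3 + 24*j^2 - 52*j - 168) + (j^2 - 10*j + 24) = 4*j^3 + 25*j^2 - 62*j - 144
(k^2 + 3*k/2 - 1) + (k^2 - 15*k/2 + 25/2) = 2*k^2 - 6*k + 23/2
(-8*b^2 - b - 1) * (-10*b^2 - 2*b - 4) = 80*b^4 + 26*b^3 + 44*b^2 + 6*b + 4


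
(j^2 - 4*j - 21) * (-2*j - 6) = -2*j^3 + 2*j^2 + 66*j + 126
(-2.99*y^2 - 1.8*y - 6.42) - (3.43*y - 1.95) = -2.99*y^2 - 5.23*y - 4.47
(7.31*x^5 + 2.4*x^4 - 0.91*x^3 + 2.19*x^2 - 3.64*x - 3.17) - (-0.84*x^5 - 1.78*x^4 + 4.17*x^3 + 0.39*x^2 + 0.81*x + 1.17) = 8.15*x^5 + 4.18*x^4 - 5.08*x^3 + 1.8*x^2 - 4.45*x - 4.34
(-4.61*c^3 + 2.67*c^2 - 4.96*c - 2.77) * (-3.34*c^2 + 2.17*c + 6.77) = 15.3974*c^5 - 18.9215*c^4 - 8.8494*c^3 + 16.5645*c^2 - 39.5901*c - 18.7529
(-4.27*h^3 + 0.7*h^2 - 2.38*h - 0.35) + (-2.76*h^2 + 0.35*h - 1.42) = -4.27*h^3 - 2.06*h^2 - 2.03*h - 1.77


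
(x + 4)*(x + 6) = x^2 + 10*x + 24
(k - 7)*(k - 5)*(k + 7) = k^3 - 5*k^2 - 49*k + 245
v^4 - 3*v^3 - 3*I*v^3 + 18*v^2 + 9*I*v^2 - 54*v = v*(v - 3)*(v - 6*I)*(v + 3*I)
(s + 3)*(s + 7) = s^2 + 10*s + 21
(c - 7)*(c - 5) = c^2 - 12*c + 35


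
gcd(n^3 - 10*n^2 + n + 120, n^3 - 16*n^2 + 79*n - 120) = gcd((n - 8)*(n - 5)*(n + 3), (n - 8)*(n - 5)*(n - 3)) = n^2 - 13*n + 40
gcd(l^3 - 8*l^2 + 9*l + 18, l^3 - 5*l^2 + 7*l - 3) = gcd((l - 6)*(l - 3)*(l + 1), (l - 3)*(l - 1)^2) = l - 3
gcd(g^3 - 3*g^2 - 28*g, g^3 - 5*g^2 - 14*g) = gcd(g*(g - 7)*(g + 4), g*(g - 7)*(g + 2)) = g^2 - 7*g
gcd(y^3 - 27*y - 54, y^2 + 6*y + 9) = y^2 + 6*y + 9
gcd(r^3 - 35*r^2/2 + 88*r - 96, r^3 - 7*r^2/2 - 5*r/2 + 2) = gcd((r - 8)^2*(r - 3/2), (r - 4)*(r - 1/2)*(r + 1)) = 1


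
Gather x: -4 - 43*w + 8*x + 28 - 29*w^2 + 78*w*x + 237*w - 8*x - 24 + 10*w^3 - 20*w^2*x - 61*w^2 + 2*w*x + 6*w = 10*w^3 - 90*w^2 + 200*w + x*(-20*w^2 + 80*w)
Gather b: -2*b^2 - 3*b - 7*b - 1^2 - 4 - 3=-2*b^2 - 10*b - 8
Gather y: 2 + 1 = 3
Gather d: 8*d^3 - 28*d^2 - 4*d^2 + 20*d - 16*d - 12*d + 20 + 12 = 8*d^3 - 32*d^2 - 8*d + 32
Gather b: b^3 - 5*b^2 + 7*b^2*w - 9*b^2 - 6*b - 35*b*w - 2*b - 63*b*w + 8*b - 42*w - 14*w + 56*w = b^3 + b^2*(7*w - 14) - 98*b*w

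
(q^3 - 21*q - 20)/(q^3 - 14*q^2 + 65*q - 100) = (q^2 + 5*q + 4)/(q^2 - 9*q + 20)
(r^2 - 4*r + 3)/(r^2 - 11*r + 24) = (r - 1)/(r - 8)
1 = 1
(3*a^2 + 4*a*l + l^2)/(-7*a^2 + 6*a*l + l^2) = (3*a^2 + 4*a*l + l^2)/(-7*a^2 + 6*a*l + l^2)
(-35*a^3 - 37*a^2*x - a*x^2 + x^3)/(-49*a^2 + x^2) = (5*a^2 + 6*a*x + x^2)/(7*a + x)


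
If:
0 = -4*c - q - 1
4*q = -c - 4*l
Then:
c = -q/4 - 1/4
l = 1/16 - 15*q/16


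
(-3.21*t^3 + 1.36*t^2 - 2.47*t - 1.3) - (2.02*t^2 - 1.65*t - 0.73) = -3.21*t^3 - 0.66*t^2 - 0.82*t - 0.57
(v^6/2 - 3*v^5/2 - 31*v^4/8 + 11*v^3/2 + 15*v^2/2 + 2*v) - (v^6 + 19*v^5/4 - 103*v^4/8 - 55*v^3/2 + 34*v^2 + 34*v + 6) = -v^6/2 - 25*v^5/4 + 9*v^4 + 33*v^3 - 53*v^2/2 - 32*v - 6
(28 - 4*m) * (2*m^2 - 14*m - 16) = -8*m^3 + 112*m^2 - 328*m - 448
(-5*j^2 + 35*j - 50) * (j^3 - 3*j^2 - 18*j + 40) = -5*j^5 + 50*j^4 - 65*j^3 - 680*j^2 + 2300*j - 2000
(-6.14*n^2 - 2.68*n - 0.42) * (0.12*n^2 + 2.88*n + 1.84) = -0.7368*n^4 - 18.0048*n^3 - 19.0664*n^2 - 6.1408*n - 0.7728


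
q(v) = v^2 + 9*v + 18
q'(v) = 2*v + 9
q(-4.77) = -2.18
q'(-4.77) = -0.54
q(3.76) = 65.98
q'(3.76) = 16.52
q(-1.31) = 7.93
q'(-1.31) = 6.38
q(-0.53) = 13.51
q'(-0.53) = 7.94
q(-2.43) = 2.03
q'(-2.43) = 4.14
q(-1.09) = 9.38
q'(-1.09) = 6.82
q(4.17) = 72.92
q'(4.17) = 17.34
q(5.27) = 93.20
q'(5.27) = 19.54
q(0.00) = 18.00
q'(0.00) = 9.00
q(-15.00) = 108.00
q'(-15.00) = -21.00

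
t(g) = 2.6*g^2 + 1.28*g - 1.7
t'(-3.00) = -14.32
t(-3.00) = 17.86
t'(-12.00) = -61.12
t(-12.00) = 357.34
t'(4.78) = 26.14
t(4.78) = 63.82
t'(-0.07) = 0.92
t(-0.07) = -1.78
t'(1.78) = 10.54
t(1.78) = 8.82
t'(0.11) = 1.85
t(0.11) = -1.53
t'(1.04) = 6.69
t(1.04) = 2.44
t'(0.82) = 5.54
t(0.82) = 1.10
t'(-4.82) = -23.78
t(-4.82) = 52.53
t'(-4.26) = -20.87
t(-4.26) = 40.03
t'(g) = 5.2*g + 1.28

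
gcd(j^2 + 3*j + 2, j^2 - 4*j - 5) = j + 1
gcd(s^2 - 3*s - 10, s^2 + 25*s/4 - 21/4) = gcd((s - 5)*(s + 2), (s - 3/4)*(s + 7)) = 1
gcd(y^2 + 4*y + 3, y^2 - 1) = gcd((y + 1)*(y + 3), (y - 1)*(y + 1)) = y + 1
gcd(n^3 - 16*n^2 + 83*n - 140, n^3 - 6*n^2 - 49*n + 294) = n - 7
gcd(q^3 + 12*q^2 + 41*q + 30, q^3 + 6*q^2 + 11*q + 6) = q + 1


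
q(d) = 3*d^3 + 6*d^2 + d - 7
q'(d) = 9*d^2 + 12*d + 1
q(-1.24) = -4.73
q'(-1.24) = -0.04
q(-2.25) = -13.05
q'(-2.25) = 19.56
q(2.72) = 100.48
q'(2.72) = 100.23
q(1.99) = 42.39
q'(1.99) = 60.52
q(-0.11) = -7.04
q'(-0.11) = -0.21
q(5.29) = 610.30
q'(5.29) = 316.34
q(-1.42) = -4.91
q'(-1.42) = 2.11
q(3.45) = 191.06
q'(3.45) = 149.52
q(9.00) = 2675.00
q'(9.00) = 838.00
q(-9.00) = -1717.00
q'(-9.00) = 622.00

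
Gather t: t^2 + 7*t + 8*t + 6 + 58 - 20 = t^2 + 15*t + 44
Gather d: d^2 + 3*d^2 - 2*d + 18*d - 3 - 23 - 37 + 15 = 4*d^2 + 16*d - 48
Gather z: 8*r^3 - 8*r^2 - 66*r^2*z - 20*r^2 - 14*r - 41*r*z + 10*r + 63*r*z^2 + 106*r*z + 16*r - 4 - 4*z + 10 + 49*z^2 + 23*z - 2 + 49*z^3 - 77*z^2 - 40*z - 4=8*r^3 - 28*r^2 + 12*r + 49*z^3 + z^2*(63*r - 28) + z*(-66*r^2 + 65*r - 21)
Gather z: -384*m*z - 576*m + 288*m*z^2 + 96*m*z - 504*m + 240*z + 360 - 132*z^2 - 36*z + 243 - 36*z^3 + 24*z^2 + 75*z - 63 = -1080*m - 36*z^3 + z^2*(288*m - 108) + z*(279 - 288*m) + 540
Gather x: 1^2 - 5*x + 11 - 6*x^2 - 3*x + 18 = -6*x^2 - 8*x + 30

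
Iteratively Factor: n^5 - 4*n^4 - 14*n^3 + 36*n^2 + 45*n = (n + 1)*(n^4 - 5*n^3 - 9*n^2 + 45*n) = n*(n + 1)*(n^3 - 5*n^2 - 9*n + 45) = n*(n - 5)*(n + 1)*(n^2 - 9) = n*(n - 5)*(n + 1)*(n + 3)*(n - 3)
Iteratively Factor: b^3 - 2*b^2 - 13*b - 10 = (b - 5)*(b^2 + 3*b + 2) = (b - 5)*(b + 1)*(b + 2)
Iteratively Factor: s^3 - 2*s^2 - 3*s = (s - 3)*(s^2 + s) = (s - 3)*(s + 1)*(s)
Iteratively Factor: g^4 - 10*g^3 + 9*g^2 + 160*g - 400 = (g - 5)*(g^3 - 5*g^2 - 16*g + 80) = (g - 5)^2*(g^2 - 16) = (g - 5)^2*(g + 4)*(g - 4)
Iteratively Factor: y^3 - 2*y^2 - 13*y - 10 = (y + 1)*(y^2 - 3*y - 10) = (y - 5)*(y + 1)*(y + 2)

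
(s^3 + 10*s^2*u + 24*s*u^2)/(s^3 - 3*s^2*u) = (s^2 + 10*s*u + 24*u^2)/(s*(s - 3*u))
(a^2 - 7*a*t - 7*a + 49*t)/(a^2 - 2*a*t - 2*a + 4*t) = (a^2 - 7*a*t - 7*a + 49*t)/(a^2 - 2*a*t - 2*a + 4*t)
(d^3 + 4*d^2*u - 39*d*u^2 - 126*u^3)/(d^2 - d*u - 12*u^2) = (-d^2 - d*u + 42*u^2)/(-d + 4*u)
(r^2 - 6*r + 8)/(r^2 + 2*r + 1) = (r^2 - 6*r + 8)/(r^2 + 2*r + 1)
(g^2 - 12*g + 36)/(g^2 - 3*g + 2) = (g^2 - 12*g + 36)/(g^2 - 3*g + 2)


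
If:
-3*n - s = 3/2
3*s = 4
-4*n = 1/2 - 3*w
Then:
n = -17/18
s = 4/3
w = -59/54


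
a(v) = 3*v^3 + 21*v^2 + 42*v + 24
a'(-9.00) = 393.00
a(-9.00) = -840.00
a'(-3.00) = -3.00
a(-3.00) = 6.00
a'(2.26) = 182.89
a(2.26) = 260.81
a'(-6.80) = 172.56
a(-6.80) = -233.86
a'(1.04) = 95.41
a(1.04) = 93.77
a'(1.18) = 104.09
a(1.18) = 107.73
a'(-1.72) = -3.61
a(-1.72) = -1.38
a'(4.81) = 452.24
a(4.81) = 1045.73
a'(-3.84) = 13.43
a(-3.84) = 2.51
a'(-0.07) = 39.10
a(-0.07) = 21.16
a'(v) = 9*v^2 + 42*v + 42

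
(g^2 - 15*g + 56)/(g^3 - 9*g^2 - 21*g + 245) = (g - 8)/(g^2 - 2*g - 35)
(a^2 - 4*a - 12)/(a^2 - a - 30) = (a + 2)/(a + 5)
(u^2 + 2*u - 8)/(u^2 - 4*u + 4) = (u + 4)/(u - 2)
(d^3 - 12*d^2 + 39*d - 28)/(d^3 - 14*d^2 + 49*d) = (d^2 - 5*d + 4)/(d*(d - 7))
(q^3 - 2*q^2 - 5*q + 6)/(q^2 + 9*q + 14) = (q^2 - 4*q + 3)/(q + 7)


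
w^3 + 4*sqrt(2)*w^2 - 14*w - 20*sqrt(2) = (w - 2*sqrt(2))*(w + sqrt(2))*(w + 5*sqrt(2))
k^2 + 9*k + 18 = (k + 3)*(k + 6)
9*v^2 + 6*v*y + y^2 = (3*v + y)^2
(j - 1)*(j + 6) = j^2 + 5*j - 6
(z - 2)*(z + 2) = z^2 - 4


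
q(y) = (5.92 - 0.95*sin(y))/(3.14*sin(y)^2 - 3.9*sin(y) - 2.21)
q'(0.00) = 5.16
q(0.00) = -2.68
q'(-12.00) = 0.45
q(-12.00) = -1.59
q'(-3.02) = -10.33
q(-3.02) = -3.57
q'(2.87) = -1.62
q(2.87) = -1.87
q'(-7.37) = 2.05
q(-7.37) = 1.83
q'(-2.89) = -30.74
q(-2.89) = -5.89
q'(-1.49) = 0.23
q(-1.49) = 1.43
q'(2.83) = -1.38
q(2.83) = -1.81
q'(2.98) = -2.51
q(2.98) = -2.09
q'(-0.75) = 10.44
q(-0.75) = 3.44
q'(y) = (5.92 - 0.95*sin(y))*(-6.28*sin(y)*cos(y) + 3.9*cos(y))/(3.14*sin(y)^2 - 3.9*sin(y) - 2.21)^2 - 0.95*cos(y)/(3.14*sin(y)^2 - 3.9*sin(y) - 2.21)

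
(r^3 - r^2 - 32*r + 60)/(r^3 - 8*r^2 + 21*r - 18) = (r^2 + r - 30)/(r^2 - 6*r + 9)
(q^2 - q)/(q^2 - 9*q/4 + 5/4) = 4*q/(4*q - 5)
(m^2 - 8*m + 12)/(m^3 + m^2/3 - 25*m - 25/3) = 3*(m^2 - 8*m + 12)/(3*m^3 + m^2 - 75*m - 25)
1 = 1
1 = 1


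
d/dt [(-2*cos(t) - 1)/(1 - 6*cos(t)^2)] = 2*(6*cos(t)^2 + 6*cos(t) + 1)*sin(t)/(6*sin(t)^2 - 5)^2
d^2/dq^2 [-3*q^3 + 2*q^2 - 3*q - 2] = 4 - 18*q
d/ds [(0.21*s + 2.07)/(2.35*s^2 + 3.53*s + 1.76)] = (0.4935*s^2 + 0.7413*s - (0.21*s + 2.07)*(4.7*s + 3.53) + 0.3696)/(2.35*s^2 + 3.53*s + 1.76)^2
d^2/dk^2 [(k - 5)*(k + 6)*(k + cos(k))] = -k^2*cos(k) - 4*k*sin(k) - k*cos(k) + 6*k - 2*sin(k) + 32*cos(k) + 2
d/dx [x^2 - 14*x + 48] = 2*x - 14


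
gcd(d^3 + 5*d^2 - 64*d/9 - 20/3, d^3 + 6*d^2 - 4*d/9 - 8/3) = d^2 + 20*d/3 + 4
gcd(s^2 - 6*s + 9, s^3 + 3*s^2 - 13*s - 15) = s - 3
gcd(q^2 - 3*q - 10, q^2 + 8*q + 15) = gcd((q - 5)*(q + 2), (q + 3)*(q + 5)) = 1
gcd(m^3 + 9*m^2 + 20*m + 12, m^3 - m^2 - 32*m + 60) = m + 6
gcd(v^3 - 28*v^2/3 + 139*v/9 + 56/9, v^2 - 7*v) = v - 7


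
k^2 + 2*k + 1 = (k + 1)^2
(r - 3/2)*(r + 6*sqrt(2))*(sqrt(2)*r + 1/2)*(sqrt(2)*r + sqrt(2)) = 2*r^4 - r^3 + 25*sqrt(2)*r^3/2 - 25*sqrt(2)*r^2/4 + 3*r^2 - 75*sqrt(2)*r/4 - 3*r - 9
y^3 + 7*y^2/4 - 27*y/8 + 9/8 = (y - 3/4)*(y - 1/2)*(y + 3)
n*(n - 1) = n^2 - n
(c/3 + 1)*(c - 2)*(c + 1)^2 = c^4/3 + c^3 - c^2 - 11*c/3 - 2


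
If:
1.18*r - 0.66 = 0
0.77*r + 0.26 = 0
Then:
No Solution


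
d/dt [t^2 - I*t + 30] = 2*t - I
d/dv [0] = 0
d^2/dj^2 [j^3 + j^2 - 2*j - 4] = 6*j + 2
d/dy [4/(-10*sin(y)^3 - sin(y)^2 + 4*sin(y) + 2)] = 8*(15*sin(y)^2 + sin(y) - 2)*cos(y)/(10*sin(y)^3 + sin(y)^2 - 4*sin(y) - 2)^2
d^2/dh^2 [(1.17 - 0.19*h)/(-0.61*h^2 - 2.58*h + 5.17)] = ((0.447 - 0.6954*h)*(0.61*h^2 + 2.58*h - 5.17) + (0.19*h - 1.17)*(1.22*h + 2.58)*(2.44*h + 5.16))/(0.61*h^2 + 2.58*h - 5.17)^3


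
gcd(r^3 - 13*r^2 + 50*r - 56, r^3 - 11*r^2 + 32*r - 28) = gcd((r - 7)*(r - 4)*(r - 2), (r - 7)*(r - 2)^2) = r^2 - 9*r + 14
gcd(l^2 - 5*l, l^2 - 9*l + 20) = l - 5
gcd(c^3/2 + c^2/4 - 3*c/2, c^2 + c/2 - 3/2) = 1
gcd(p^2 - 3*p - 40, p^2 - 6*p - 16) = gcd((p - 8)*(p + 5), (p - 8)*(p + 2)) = p - 8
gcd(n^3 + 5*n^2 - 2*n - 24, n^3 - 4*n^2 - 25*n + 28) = n + 4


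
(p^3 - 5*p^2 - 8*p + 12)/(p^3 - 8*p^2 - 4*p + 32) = (p^2 - 7*p + 6)/(p^2 - 10*p + 16)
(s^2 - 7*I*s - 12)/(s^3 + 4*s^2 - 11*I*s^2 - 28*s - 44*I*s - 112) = (s - 3*I)/(s^2 + s*(4 - 7*I) - 28*I)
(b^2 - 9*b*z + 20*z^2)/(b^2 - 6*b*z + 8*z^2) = (-b + 5*z)/(-b + 2*z)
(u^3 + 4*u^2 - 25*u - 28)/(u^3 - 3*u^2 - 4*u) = (u + 7)/u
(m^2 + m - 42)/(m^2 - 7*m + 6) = (m + 7)/(m - 1)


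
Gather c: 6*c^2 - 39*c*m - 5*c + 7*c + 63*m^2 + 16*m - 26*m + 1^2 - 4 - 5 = 6*c^2 + c*(2 - 39*m) + 63*m^2 - 10*m - 8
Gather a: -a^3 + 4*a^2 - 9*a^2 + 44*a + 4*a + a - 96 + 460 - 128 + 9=-a^3 - 5*a^2 + 49*a + 245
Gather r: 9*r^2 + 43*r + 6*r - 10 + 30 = 9*r^2 + 49*r + 20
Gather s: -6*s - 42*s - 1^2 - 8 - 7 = -48*s - 16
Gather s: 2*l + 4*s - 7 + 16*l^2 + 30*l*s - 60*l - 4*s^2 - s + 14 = 16*l^2 - 58*l - 4*s^2 + s*(30*l + 3) + 7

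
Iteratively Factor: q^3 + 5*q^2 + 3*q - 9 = (q + 3)*(q^2 + 2*q - 3) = (q + 3)^2*(q - 1)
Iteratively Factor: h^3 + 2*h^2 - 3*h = (h - 1)*(h^2 + 3*h) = (h - 1)*(h + 3)*(h)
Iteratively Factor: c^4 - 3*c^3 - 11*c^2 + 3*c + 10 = (c + 2)*(c^3 - 5*c^2 - c + 5) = (c - 1)*(c + 2)*(c^2 - 4*c - 5) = (c - 5)*(c - 1)*(c + 2)*(c + 1)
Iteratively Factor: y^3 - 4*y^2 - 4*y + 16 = (y - 4)*(y^2 - 4) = (y - 4)*(y + 2)*(y - 2)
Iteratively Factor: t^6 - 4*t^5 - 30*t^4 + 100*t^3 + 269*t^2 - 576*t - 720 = (t + 1)*(t^5 - 5*t^4 - 25*t^3 + 125*t^2 + 144*t - 720) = (t - 4)*(t + 1)*(t^4 - t^3 - 29*t^2 + 9*t + 180) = (t - 5)*(t - 4)*(t + 1)*(t^3 + 4*t^2 - 9*t - 36) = (t - 5)*(t - 4)*(t + 1)*(t + 4)*(t^2 - 9) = (t - 5)*(t - 4)*(t - 3)*(t + 1)*(t + 4)*(t + 3)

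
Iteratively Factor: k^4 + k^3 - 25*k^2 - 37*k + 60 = (k - 1)*(k^3 + 2*k^2 - 23*k - 60) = (k - 1)*(k + 4)*(k^2 - 2*k - 15) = (k - 1)*(k + 3)*(k + 4)*(k - 5)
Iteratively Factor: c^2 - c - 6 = (c + 2)*(c - 3)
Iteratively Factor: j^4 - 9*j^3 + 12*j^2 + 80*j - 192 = (j - 4)*(j^3 - 5*j^2 - 8*j + 48) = (j - 4)^2*(j^2 - j - 12) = (j - 4)^3*(j + 3)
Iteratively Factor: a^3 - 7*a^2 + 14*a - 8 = (a - 4)*(a^2 - 3*a + 2) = (a - 4)*(a - 1)*(a - 2)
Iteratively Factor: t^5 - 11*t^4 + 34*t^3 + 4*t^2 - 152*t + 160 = (t - 2)*(t^4 - 9*t^3 + 16*t^2 + 36*t - 80) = (t - 5)*(t - 2)*(t^3 - 4*t^2 - 4*t + 16) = (t - 5)*(t - 2)^2*(t^2 - 2*t - 8) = (t - 5)*(t - 4)*(t - 2)^2*(t + 2)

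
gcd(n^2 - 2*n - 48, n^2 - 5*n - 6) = 1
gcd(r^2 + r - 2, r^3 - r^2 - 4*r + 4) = r^2 + r - 2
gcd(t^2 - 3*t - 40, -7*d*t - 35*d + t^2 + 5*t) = t + 5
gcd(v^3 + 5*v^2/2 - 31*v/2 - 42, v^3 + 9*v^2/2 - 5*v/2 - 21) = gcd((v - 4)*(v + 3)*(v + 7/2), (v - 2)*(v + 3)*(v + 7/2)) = v^2 + 13*v/2 + 21/2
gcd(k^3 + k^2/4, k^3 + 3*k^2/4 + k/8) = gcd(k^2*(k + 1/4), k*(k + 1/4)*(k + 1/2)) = k^2 + k/4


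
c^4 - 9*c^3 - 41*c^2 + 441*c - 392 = (c - 8)*(c - 7)*(c - 1)*(c + 7)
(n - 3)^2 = n^2 - 6*n + 9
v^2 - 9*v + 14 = (v - 7)*(v - 2)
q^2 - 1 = (q - 1)*(q + 1)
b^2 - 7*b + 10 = (b - 5)*(b - 2)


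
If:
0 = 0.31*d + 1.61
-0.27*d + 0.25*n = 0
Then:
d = -5.19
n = -5.61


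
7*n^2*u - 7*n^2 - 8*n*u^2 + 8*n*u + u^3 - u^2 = (-7*n + u)*(-n + u)*(u - 1)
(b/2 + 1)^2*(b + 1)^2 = b^4/4 + 3*b^3/2 + 13*b^2/4 + 3*b + 1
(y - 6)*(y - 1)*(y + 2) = y^3 - 5*y^2 - 8*y + 12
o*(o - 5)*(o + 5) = o^3 - 25*o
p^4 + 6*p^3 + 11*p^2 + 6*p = p*(p + 1)*(p + 2)*(p + 3)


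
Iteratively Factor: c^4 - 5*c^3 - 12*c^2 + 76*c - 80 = (c - 5)*(c^3 - 12*c + 16) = (c - 5)*(c - 2)*(c^2 + 2*c - 8) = (c - 5)*(c - 2)^2*(c + 4)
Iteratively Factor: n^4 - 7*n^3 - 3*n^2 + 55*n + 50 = (n + 2)*(n^3 - 9*n^2 + 15*n + 25) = (n - 5)*(n + 2)*(n^2 - 4*n - 5) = (n - 5)*(n + 1)*(n + 2)*(n - 5)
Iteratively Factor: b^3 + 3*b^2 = (b + 3)*(b^2) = b*(b + 3)*(b)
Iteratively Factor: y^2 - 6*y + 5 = (y - 1)*(y - 5)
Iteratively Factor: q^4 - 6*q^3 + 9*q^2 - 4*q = (q - 1)*(q^3 - 5*q^2 + 4*q) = q*(q - 1)*(q^2 - 5*q + 4) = q*(q - 1)^2*(q - 4)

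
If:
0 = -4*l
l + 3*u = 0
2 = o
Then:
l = 0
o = 2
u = 0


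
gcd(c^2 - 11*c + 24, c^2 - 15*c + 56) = c - 8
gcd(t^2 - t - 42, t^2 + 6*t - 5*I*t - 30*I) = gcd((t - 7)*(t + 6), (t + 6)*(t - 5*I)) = t + 6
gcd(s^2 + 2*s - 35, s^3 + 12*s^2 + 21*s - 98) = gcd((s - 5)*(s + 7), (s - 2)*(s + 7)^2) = s + 7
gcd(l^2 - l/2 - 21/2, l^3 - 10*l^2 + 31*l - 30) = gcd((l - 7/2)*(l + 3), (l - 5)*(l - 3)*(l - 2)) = 1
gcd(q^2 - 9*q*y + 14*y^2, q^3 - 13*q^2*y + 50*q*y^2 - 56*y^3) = q^2 - 9*q*y + 14*y^2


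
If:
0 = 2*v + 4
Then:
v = -2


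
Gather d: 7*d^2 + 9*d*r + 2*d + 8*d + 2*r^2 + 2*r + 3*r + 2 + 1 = 7*d^2 + d*(9*r + 10) + 2*r^2 + 5*r + 3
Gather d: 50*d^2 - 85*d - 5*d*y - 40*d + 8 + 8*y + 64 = 50*d^2 + d*(-5*y - 125) + 8*y + 72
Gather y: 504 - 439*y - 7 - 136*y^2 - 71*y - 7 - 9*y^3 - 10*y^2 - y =-9*y^3 - 146*y^2 - 511*y + 490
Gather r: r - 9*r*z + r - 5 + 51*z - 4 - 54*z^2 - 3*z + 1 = r*(2 - 9*z) - 54*z^2 + 48*z - 8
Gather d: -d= -d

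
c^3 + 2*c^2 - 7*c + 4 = (c - 1)^2*(c + 4)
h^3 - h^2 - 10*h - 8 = (h - 4)*(h + 1)*(h + 2)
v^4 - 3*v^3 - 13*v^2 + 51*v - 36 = (v - 3)^2*(v - 1)*(v + 4)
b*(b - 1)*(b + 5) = b^3 + 4*b^2 - 5*b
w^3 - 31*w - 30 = (w - 6)*(w + 1)*(w + 5)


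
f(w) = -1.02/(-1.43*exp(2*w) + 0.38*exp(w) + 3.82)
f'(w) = -1.02*(2.86*exp(2*w) - 0.38*exp(w))/(-1.43*exp(2*w) + 0.38*exp(w) + 3.82)^2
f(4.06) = 0.00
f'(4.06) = -0.00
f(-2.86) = -0.27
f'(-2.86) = 0.00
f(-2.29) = -0.27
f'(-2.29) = 0.00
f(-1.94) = -0.27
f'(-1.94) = -0.00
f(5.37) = 0.00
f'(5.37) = -0.00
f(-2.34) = -0.27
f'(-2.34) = 0.00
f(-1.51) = -0.27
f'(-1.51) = -0.00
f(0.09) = -0.40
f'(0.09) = -0.48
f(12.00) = 0.00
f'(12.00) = 0.00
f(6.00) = 0.00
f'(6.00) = 0.00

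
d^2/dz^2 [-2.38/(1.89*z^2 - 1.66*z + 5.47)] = (17.003196*z^2 - 14.934024*z - 2.38*(3.78*z - 1.66)*(7.56*z - 3.32) + 49.210308)/(1.89*z^2 - 1.66*z + 5.47)^3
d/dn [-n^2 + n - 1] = 1 - 2*n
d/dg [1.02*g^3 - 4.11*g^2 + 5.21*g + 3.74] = 3.06*g^2 - 8.22*g + 5.21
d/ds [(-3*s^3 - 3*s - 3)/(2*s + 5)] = 3*(-4*s^3 - 15*s^2 - 3)/(4*s^2 + 20*s + 25)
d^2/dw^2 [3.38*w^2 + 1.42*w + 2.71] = 6.76000000000000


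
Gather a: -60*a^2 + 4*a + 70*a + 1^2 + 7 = -60*a^2 + 74*a + 8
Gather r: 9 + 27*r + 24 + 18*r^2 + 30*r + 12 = 18*r^2 + 57*r + 45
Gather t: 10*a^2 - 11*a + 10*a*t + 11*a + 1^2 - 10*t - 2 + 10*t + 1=10*a^2 + 10*a*t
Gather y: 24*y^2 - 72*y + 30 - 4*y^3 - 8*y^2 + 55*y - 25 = -4*y^3 + 16*y^2 - 17*y + 5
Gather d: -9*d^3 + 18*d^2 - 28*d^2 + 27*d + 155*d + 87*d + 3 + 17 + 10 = -9*d^3 - 10*d^2 + 269*d + 30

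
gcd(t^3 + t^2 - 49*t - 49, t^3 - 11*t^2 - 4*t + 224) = t - 7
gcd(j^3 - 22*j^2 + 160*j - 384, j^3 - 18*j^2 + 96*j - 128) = j^2 - 16*j + 64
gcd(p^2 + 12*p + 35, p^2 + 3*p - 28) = p + 7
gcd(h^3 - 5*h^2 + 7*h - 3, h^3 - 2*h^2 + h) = h^2 - 2*h + 1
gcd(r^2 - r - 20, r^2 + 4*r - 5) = 1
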